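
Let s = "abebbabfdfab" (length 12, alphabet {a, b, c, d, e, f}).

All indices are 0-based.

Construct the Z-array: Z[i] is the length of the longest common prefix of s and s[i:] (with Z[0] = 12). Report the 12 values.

Z[0]=12
i=1: fresh scan; Z[1]=0
i=2: fresh scan; Z[2]=0
i=3: fresh scan; Z[3]=0
i=4: fresh scan; Z[4]=0
i=5: fresh scan; Z[5]=2 grow→box=[5,7)
i=6: min(r-i=1, Z[1]=0)=0; Z[6]=0
i=7: fresh scan; Z[7]=0
i=8: fresh scan; Z[8]=0
i=9: fresh scan; Z[9]=0
i=10: fresh scan; Z[10]=2 grow→box=[10,12)
i=11: min(r-i=1, Z[1]=0)=0; Z[11]=0

[12, 0, 0, 0, 0, 2, 0, 0, 0, 0, 2, 0]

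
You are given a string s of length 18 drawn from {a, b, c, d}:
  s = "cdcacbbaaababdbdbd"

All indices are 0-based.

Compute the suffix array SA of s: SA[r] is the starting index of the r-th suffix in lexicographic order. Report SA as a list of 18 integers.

[7, 8, 9, 11, 3, 6, 10, 5, 16, 14, 12, 2, 4, 0, 17, 15, 13, 1]

sorted suffixes:
  #0 SA[0]=7  'aaababdbdbd'
  #1 SA[1]=8  'aababdbdbd'
  #2 SA[2]=9  'ababdbdbd'
  #3 SA[3]=11  'abdbdbd'
  #4 SA[4]=3  'acbbaaababdbdbd'
  #5 SA[5]=6  'baaababdbdbd'
  #6 SA[6]=10  'babdbdbd'
  #7 SA[7]=5  'bbaaababdbdbd'
  #8 SA[8]=16  'bd'
  #9 SA[9]=14  'bdbd'
  #10 SA[10]=12  'bdbdbd'
  #11 SA[11]=2  'cacbbaaababdbdbd'
  #12 SA[12]=4  'cbbaaababdbdbd'
  #13 SA[13]=0  'cdcacbbaaababdbdbd'
  #14 SA[14]=17  'd'
  #15 SA[15]=15  'dbd'
  #16 SA[16]=13  'dbdbd'
  #17 SA[17]=1  'dcacbbaaababdbdbd'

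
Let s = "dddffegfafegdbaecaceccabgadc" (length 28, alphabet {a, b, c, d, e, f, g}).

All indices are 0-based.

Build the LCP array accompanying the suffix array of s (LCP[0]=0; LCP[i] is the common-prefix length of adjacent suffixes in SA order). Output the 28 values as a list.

[0, 1, 1, 1, 1, 0, 1, 0, 1, 2, 1, 1, 0, 1, 1, 2, 1, 0, 2, 1, 2, 0, 1, 3, 1, 0, 1, 1]

rank | idx | suffix
   0 |  22 | abgadc
   1 |  17 | aceccabgadc
   2 |  25 | adc
   3 |  14 | aecaceccabgadc
   4 |   8 | afegdbaecaceccabgadc
   5 |  13 | baecaceccabgadc
   6 |  23 | bgadc
   7 |  27 | c
   8 |  21 | cabgadc
   9 |  16 | caceccabgadc
  10 |  20 | ccabgadc
  11 |  18 | ceccabgadc
  12 |  12 | dbaecaceccabgadc
  13 |  26 | dc
  14 |   0 | dddffegfafegdbaecaceccabgadc
  15 |   1 | ddffegfafegdbaecaceccabgadc
  16 |   2 | dffegfafegdbaecaceccabgadc
  17 |  15 | ecaceccabgadc
  18 |  19 | eccabgadc
  19 |  10 | egdbaecaceccabgadc
  20 |   5 | egfafegdbaecaceccabgadc
  21 |   7 | fafegdbaecaceccabgadc
  22 |   9 | fegdbaecaceccabgadc
  23 |   4 | fegfafegdbaecaceccabgadc
  24 |   3 | ffegfafegdbaecaceccabgadc
  25 |  24 | gadc
  26 |  11 | gdbaecaceccabgadc
  27 |   6 | gfafegdbaecaceccabgadc

SA = [22, 17, 25, 14, 8, 13, 23, 27, 21, 16, 20, 18, 12, 26, 0, 1, 2, 15, 19, 10, 5, 7, 9, 4, 3, 24, 11, 6]
i: (SA[i-1],SA[i]) lcp shared
  1: (22,17) 1 'a'
  2: (17,25) 1 'a'
  3: (25,14) 1 'a'
  4: (14,8) 1 'a'
  5: (8,13) 0 ''
  6: (13,23) 1 'b'
  7: (23,27) 0 ''
  8: (27,21) 1 'c'
  9: (21,16) 2 'ca'
  10: (16,20) 1 'c'
  11: (20,18) 1 'c'
  12: (18,12) 0 ''
  13: (12,26) 1 'd'
  14: (26,0) 1 'd'
  15: (0,1) 2 'dd'
  16: (1,2) 1 'd'
  17: (2,15) 0 ''
  18: (15,19) 2 'ec'
  19: (19,10) 1 'e'
  20: (10,5) 2 'eg'
  21: (5,7) 0 ''
  22: (7,9) 1 'f'
  23: (9,4) 3 'feg'
  24: (4,3) 1 'f'
  25: (3,24) 0 ''
  26: (24,11) 1 'g'
  27: (11,6) 1 'g'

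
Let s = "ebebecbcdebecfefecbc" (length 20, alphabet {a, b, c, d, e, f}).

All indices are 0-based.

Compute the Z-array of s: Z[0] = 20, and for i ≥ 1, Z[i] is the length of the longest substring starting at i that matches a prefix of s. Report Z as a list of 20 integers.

Z[0]=20
i=1: outside box; Z[1]=0
i=2: outside box; Z[2]=3 scan→box=[2,5)
i=3: min(r-i=2, Z[1]=0)=0; Z[3]=0
i=4: min(r-i=1, Z[2]=3)=1; Z[4]=1
i=5: outside box; Z[5]=0
i=6: outside box; Z[6]=0
i=7: outside box; Z[7]=0
i=8: outside box; Z[8]=0
i=9: outside box; Z[9]=3 scan→box=[9,12)
i=10: min(r-i=2, Z[1]=0)=0; Z[10]=0
i=11: min(r-i=1, Z[2]=3)=1; Z[11]=1
i=12: outside box; Z[12]=0
i=13: outside box; Z[13]=0
i=14: outside box; Z[14]=1 scan→box=[14,15)
i=15: outside box; Z[15]=0
i=16: outside box; Z[16]=1 scan→box=[16,17)
i=17: outside box; Z[17]=0
i=18: outside box; Z[18]=0
i=19: outside box; Z[19]=0

[20, 0, 3, 0, 1, 0, 0, 0, 0, 3, 0, 1, 0, 0, 1, 0, 1, 0, 0, 0]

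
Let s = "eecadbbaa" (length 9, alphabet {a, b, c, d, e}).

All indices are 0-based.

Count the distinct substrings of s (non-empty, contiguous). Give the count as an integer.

rank→(start, suffix):
  0 → (8, 'a')
  1 → (7, 'aa')
  2 → (3, 'adbbaa')
  3 → (6, 'baa')
  4 → (5, 'bbaa')
  5 → (2, 'cadbbaa')
  6 → (4, 'dbbaa')
  7 → (1, 'ecadbbaa')
  8 → (0, 'eecadbbaa')

SA = [8, 7, 3, 6, 5, 2, 4, 1, 0]
rank  pair      lcp
   1  s[8:],s[7:]  1  'a'
   2  s[7:],s[3:]  1  'a'
   3  s[3:],s[6:]  0  ''
   4  s[6:],s[5:]  1  'b'
   5  s[5:],s[2:]  0  ''
   6  s[2:],s[4:]  0  ''
   7  s[4:],s[1:]  0  ''
   8  s[1:],s[0:]  1  'e'

n(n+1)/2 = 9·10/2 = 45
Σ LCP = 0 + 1 + 1 + 0 + 1 + 0 + 0 + 0 + 1 = 4
distinct = 45 − 4 = 41

41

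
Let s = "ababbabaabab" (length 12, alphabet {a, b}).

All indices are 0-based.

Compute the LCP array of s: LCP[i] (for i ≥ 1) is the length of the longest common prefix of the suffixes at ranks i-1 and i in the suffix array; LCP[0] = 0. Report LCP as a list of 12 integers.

[0, 1, 2, 3, 4, 2, 0, 1, 2, 3, 3, 1]

rank→(start, suffix):
  0 → (7, 'aabab')
  1 → (10, 'ab')
  2 → (5, 'abaabab')
  3 → (8, 'abab')
  4 → (0, 'ababbabaabab')
  5 → (2, 'abbabaabab')
  6 → (11, 'b')
  7 → (6, 'baabab')
  8 → (9, 'bab')
  9 → (4, 'babaabab')
  10 → (1, 'babbabaabab')
  11 → (3, 'bbabaabab')

SA = [7, 10, 5, 8, 0, 2, 11, 6, 9, 4, 1, 3]
rank  pair      lcp
   1  s[7:],s[10:]  1  'a'
   2  s[10:],s[5:]  2  'ab'
   3  s[5:],s[8:]  3  'aba'
   4  s[8:],s[0:]  4  'abab'
   5  s[0:],s[2:]  2  'ab'
   6  s[2:],s[11:]  0  ''
   7  s[11:],s[6:]  1  'b'
   8  s[6:],s[9:]  2  'ba'
   9  s[9:],s[4:]  3  'bab'
  10  s[4:],s[1:]  3  'bab'
  11  s[1:],s[3:]  1  'b'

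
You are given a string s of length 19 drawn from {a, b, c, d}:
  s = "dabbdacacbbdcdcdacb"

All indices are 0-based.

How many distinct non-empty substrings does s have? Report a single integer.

rank→(start, suffix):
  0 → (1, 'abbdacacbbdcdcdacb')
  1 → (5, 'acacbbdcdcdacb')
  2 → (16, 'acb')
  3 → (7, 'acbbdcdcdacb')
  4 → (18, 'b')
  5 → (2, 'bbdacacbbdcdcdacb')
  6 → (9, 'bbdcdcdacb')
  7 → (3, 'bdacacbbdcdcdacb')
  8 → (10, 'bdcdcdacb')
  9 → (6, 'cacbbdcdcdacb')
  10 → (17, 'cb')
  11 → (8, 'cbbdcdcdacb')
  12 → (14, 'cdacb')
  13 → (12, 'cdcdacb')
  14 → (0, 'dabbdacacbbdcdcdacb')
  15 → (4, 'dacacbbdcdcdacb')
  16 → (15, 'dacb')
  17 → (13, 'dcdacb')
  18 → (11, 'dcdcdacb')

SA = [1, 5, 16, 7, 18, 2, 9, 3, 10, 6, 17, 8, 14, 12, 0, 4, 15, 13, 11]
[i] adj suffixes → lcp
  [1] 1/5 → 1 ('a')
  [2] 5/16 → 2 ('ac')
  [3] 16/7 → 3 ('acb')
  [4] 7/18 → 0 ('')
  [5] 18/2 → 1 ('b')
  [6] 2/9 → 3 ('bbd')
  [7] 9/3 → 1 ('b')
  [8] 3/10 → 2 ('bd')
  [9] 10/6 → 0 ('')
  [10] 6/17 → 1 ('c')
  [11] 17/8 → 2 ('cb')
  [12] 8/14 → 1 ('c')
  [13] 14/12 → 2 ('cd')
  [14] 12/0 → 0 ('')
  [15] 0/4 → 2 ('da')
  [16] 4/15 → 3 ('dac')
  [17] 15/13 → 1 ('d')
  [18] 13/11 → 3 ('dcd')

n(n+1)/2 = 19·20/2 = 190
Σ LCP = 0 + 1 + 2 + 3 + 0 + 1 + 3 + 1 + 2 + 0 + 1 + 2 + 1 + 2 + 0 + 2 + 3 + 1 + 3 = 28
distinct = 190 − 28 = 162

162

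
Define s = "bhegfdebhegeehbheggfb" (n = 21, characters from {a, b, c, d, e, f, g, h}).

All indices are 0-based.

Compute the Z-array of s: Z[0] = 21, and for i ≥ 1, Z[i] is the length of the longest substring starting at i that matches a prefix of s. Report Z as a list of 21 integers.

[21, 0, 0, 0, 0, 0, 0, 4, 0, 0, 0, 0, 0, 0, 4, 0, 0, 0, 0, 0, 1]

Z[0]=21
i=1: i≥r, start 0; Z[1]=0
i=2: i≥r, start 0; Z[2]=0
i=3: i≥r, start 0; Z[3]=0
i=4: i≥r, start 0; Z[4]=0
i=5: i≥r, start 0; Z[5]=0
i=6: i≥r, start 0; Z[6]=0
i=7: i≥r, start 0; Z[7]=4 grow→box=[7,11)
i=8: min(r-i=3, Z[1]=0)=0; Z[8]=0
i=9: min(r-i=2, Z[2]=0)=0; Z[9]=0
i=10: min(r-i=1, Z[3]=0)=0; Z[10]=0
i=11: i≥r, start 0; Z[11]=0
i=12: i≥r, start 0; Z[12]=0
i=13: i≥r, start 0; Z[13]=0
i=14: i≥r, start 0; Z[14]=4 grow→box=[14,18)
i=15: min(r-i=3, Z[1]=0)=0; Z[15]=0
i=16: min(r-i=2, Z[2]=0)=0; Z[16]=0
i=17: min(r-i=1, Z[3]=0)=0; Z[17]=0
i=18: i≥r, start 0; Z[18]=0
i=19: i≥r, start 0; Z[19]=0
i=20: i≥r, start 0; Z[20]=1 grow→box=[20,21)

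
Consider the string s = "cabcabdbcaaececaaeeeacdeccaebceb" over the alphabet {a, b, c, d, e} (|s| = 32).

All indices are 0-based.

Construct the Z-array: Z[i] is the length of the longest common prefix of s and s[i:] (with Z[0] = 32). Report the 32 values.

Z[0]=32
i=1: i≥r, start 0; Z[1]=0
i=2: i≥r, start 0; Z[2]=0
i=3: i≥r, start 0; Z[3]=3 scan→box=[3,6)
i=4: min(r-i=2, Z[1]=0)=0; Z[4]=0
i=5: min(r-i=1, Z[2]=0)=0; Z[5]=0
i=6: i≥r, start 0; Z[6]=0
i=7: i≥r, start 0; Z[7]=0
i=8: i≥r, start 0; Z[8]=2 scan→box=[8,10)
i=9: min(r-i=1, Z[1]=0)=0; Z[9]=0
i=10: i≥r, start 0; Z[10]=0
i=11: i≥r, start 0; Z[11]=0
i=12: i≥r, start 0; Z[12]=1 scan→box=[12,13)
i=13: i≥r, start 0; Z[13]=0
i=14: i≥r, start 0; Z[14]=2 scan→box=[14,16)
i=15: min(r-i=1, Z[1]=0)=0; Z[15]=0
i=16: i≥r, start 0; Z[16]=0
i=17: i≥r, start 0; Z[17]=0
i=18: i≥r, start 0; Z[18]=0
i=19: i≥r, start 0; Z[19]=0
i=20: i≥r, start 0; Z[20]=0
i=21: i≥r, start 0; Z[21]=1 scan→box=[21,22)
i=22: i≥r, start 0; Z[22]=0
i=23: i≥r, start 0; Z[23]=0
i=24: i≥r, start 0; Z[24]=1 scan→box=[24,25)
i=25: i≥r, start 0; Z[25]=2 scan→box=[25,27)
i=26: min(r-i=1, Z[1]=0)=0; Z[26]=0
i=27: i≥r, start 0; Z[27]=0
i=28: i≥r, start 0; Z[28]=0
i=29: i≥r, start 0; Z[29]=1 scan→box=[29,30)
i=30: i≥r, start 0; Z[30]=0
i=31: i≥r, start 0; Z[31]=0

[32, 0, 0, 3, 0, 0, 0, 0, 2, 0, 0, 0, 1, 0, 2, 0, 0, 0, 0, 0, 0, 1, 0, 0, 1, 2, 0, 0, 0, 1, 0, 0]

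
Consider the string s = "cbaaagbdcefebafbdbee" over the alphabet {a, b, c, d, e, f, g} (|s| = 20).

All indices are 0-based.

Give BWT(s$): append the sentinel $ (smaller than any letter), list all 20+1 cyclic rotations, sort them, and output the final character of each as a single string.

rank  rotation               last
    0  $cbaaagbdcefebafbdbee  e
    1  aaagbdcefebafbdbee$cb  b
    2  aagbdcefebafbdbee$cba  a
    3  afbdbee$cbaaagbdcefeb  b
    4  agbdcefebafbdbee$cbaa  a
    5  baaagbdcefebafbdbee$c  c
    6  bafbdbee$cbaaagbdcefe  e
    7  bdbee$cbaaagbdcefebaf  f
    8  bdcefebafbdbee$cbaaag  g
    9  bee$cbaaagbdcefebafbd  d
   10  cbaaagbdcefebafbdbee$  $
   11  cefebafbdbee$cbaaagbd  d
   12  dbee$cbaaagbdcefebafb  b
   13  dcefebafbdbee$cbaaagb  b
   14  e$cbaaagbdcefebafbdbe  e
   15  ebafbdbee$cbaaagbdcef  f
   16  ee$cbaaagbdcefebafbdb  b
   17  efebafbdbee$cbaaagbdc  c
   18  fbdbee$cbaaagbdcefeba  a
   19  febafbdbee$cbaaagbdce  e
   20  gbdcefebafbdbee$cbaaa  a

ebabacefgd$dbbefbcaea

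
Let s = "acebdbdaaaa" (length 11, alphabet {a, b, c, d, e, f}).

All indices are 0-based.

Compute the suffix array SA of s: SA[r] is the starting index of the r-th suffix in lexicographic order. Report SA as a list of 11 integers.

[10, 9, 8, 7, 0, 5, 3, 1, 6, 4, 2]

rank→(start, suffix):
  0 → (10, 'a')
  1 → (9, 'aa')
  2 → (8, 'aaa')
  3 → (7, 'aaaa')
  4 → (0, 'acebdbdaaaa')
  5 → (5, 'bdaaaa')
  6 → (3, 'bdbdaaaa')
  7 → (1, 'cebdbdaaaa')
  8 → (6, 'daaaa')
  9 → (4, 'dbdaaaa')
  10 → (2, 'ebdbdaaaa')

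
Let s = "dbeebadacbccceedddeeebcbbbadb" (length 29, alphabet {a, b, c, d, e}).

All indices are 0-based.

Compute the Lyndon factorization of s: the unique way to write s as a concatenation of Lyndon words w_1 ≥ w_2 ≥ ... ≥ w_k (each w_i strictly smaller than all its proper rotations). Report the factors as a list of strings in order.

["d", "bee", "b", "ad", "acbccceedddeeebcbbbadb"]

emit factor 1: 'd' (i=0, period=1)
emit factor 2: 'bee' (i=1, period=3)
emit factor 3: 'b' (i=4, period=1)
emit factor 4: 'ad' (i=5, period=2)
emit factor 5: 'acbccceedddeeebcbbbadb' (i=7, period=22)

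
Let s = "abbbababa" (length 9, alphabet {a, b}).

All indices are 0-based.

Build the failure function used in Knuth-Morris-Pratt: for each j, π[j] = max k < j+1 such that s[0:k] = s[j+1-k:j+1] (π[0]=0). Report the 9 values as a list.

π[0] = 0
j=1 s[j]='b': π[1]=0 (border '')
j=2 s[j]='b': π[2]=0 (border '')
j=3 s[j]='b': π[3]=0 (border '')
j=4 s[j]='a': π[4]=1 (border 'a')
j=5 s[j]='b': π[5]=2 (border 'ab')
j=6 s[j]='a': k: 2→0; π[6]=1 (border 'a')
j=7 s[j]='b': π[7]=2 (border 'ab')
j=8 s[j]='a': k: 2→0; π[8]=1 (border 'a')

[0, 0, 0, 0, 1, 2, 1, 2, 1]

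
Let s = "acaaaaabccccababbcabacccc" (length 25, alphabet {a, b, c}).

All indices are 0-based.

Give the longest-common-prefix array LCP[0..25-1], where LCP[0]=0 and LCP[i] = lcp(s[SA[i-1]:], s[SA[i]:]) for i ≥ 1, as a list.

sorted suffixes:
  #0 SA[0]=2  'aaaaabccccababbcabacccc'
  #1 SA[1]=3  'aaaabccccababbcabacccc'
  #2 SA[2]=4  'aaabccccababbcabacccc'
  #3 SA[3]=5  'aabccccababbcabacccc'
  #4 SA[4]=12  'ababbcabacccc'
  #5 SA[5]=18  'abacccc'
  #6 SA[6]=14  'abbcabacccc'
  #7 SA[7]=6  'abccccababbcabacccc'
  #8 SA[8]=0  'acaaaaabccccababbcabacccc'
  #9 SA[9]=20  'acccc'
  #10 SA[10]=13  'babbcabacccc'
  #11 SA[11]=19  'bacccc'
  #12 SA[12]=15  'bbcabacccc'
  #13 SA[13]=16  'bcabacccc'
  #14 SA[14]=7  'bccccababbcabacccc'
  #15 SA[15]=24  'c'
  #16 SA[16]=1  'caaaaabccccababbcabacccc'
  #17 SA[17]=11  'cababbcabacccc'
  #18 SA[18]=17  'cabacccc'
  #19 SA[19]=23  'cc'
  #20 SA[20]=10  'ccababbcabacccc'
  #21 SA[21]=22  'ccc'
  #22 SA[22]=9  'cccababbcabacccc'
  #23 SA[23]=21  'cccc'
  #24 SA[24]=8  'ccccababbcabacccc'

SA = [2, 3, 4, 5, 12, 18, 14, 6, 0, 20, 13, 19, 15, 16, 7, 24, 1, 11, 17, 23, 10, 22, 9, 21, 8]
[i] adj suffixes → lcp
  [1] 2/3 → 4 ('aaaa')
  [2] 3/4 → 3 ('aaa')
  [3] 4/5 → 2 ('aa')
  [4] 5/12 → 1 ('a')
  [5] 12/18 → 3 ('aba')
  [6] 18/14 → 2 ('ab')
  [7] 14/6 → 2 ('ab')
  [8] 6/0 → 1 ('a')
  [9] 0/20 → 2 ('ac')
  [10] 20/13 → 0 ('')
  [11] 13/19 → 2 ('ba')
  [12] 19/15 → 1 ('b')
  [13] 15/16 → 1 ('b')
  [14] 16/7 → 2 ('bc')
  [15] 7/24 → 0 ('')
  [16] 24/1 → 1 ('c')
  [17] 1/11 → 2 ('ca')
  [18] 11/17 → 4 ('caba')
  [19] 17/23 → 1 ('c')
  [20] 23/10 → 2 ('cc')
  [21] 10/22 → 2 ('cc')
  [22] 22/9 → 3 ('ccc')
  [23] 9/21 → 3 ('ccc')
  [24] 21/8 → 4 ('cccc')

[0, 4, 3, 2, 1, 3, 2, 2, 1, 2, 0, 2, 1, 1, 2, 0, 1, 2, 4, 1, 2, 2, 3, 3, 4]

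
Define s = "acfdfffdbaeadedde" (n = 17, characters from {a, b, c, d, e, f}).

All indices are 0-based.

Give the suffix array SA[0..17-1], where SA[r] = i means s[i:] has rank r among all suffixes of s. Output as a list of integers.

sorted suffixes:
  #0 SA[0]=0  'acfdfffdbaeadedde'
  #1 SA[1]=11  'adedde'
  #2 SA[2]=9  'aeadedde'
  #3 SA[3]=8  'baeadedde'
  #4 SA[4]=1  'cfdfffdbaeadedde'
  #5 SA[5]=7  'dbaeadedde'
  #6 SA[6]=14  'dde'
  #7 SA[7]=15  'de'
  #8 SA[8]=12  'dedde'
  #9 SA[9]=3  'dfffdbaeadedde'
  #10 SA[10]=16  'e'
  #11 SA[11]=10  'eadedde'
  #12 SA[12]=13  'edde'
  #13 SA[13]=6  'fdbaeadedde'
  #14 SA[14]=2  'fdfffdbaeadedde'
  #15 SA[15]=5  'ffdbaeadedde'
  #16 SA[16]=4  'fffdbaeadedde'

[0, 11, 9, 8, 1, 7, 14, 15, 12, 3, 16, 10, 13, 6, 2, 5, 4]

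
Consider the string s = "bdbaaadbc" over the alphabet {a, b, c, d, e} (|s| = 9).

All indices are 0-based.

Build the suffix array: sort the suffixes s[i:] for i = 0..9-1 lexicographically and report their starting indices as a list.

[3, 4, 5, 2, 7, 0, 8, 1, 6]

sorted suffixes:
  #0 SA[0]=3  'aaadbc'
  #1 SA[1]=4  'aadbc'
  #2 SA[2]=5  'adbc'
  #3 SA[3]=2  'baaadbc'
  #4 SA[4]=7  'bc'
  #5 SA[5]=0  'bdbaaadbc'
  #6 SA[6]=8  'c'
  #7 SA[7]=1  'dbaaadbc'
  #8 SA[8]=6  'dbc'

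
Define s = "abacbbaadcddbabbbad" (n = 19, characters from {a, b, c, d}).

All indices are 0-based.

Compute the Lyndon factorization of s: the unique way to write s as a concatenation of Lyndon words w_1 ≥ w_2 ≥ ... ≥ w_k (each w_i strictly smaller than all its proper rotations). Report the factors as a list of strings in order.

["abacbb", "aadcddbabbbad"]

emit factor 1: 'abacbb' (i=0, period=6)
emit factor 2: 'aadcddbabbbad' (i=6, period=13)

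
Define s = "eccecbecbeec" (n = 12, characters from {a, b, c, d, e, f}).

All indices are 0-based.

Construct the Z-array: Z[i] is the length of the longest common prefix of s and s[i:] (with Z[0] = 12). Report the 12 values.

[12, 0, 0, 2, 0, 0, 2, 0, 0, 1, 2, 0]

Z[0]=12
i=1: outside box; Z[1]=0
i=2: outside box; Z[2]=0
i=3: outside box; Z[3]=2 extend→box=[3,5)
i=4: min(r-i=1, Z[1]=0)=0; Z[4]=0
i=5: outside box; Z[5]=0
i=6: outside box; Z[6]=2 extend→box=[6,8)
i=7: min(r-i=1, Z[1]=0)=0; Z[7]=0
i=8: outside box; Z[8]=0
i=9: outside box; Z[9]=1 extend→box=[9,10)
i=10: outside box; Z[10]=2 extend→box=[10,12)
i=11: min(r-i=1, Z[1]=0)=0; Z[11]=0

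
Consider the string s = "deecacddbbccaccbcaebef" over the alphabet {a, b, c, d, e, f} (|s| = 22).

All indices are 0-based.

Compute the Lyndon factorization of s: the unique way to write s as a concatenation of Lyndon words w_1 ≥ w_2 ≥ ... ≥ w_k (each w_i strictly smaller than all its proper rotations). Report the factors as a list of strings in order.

emit factor 1: 'dee' (i=0, period=3)
emit factor 2: 'c' (i=3, period=1)
emit factor 3: 'acddbbcc' (i=4, period=8)
emit factor 4: 'accbcaebef' (i=12, period=10)

["dee", "c", "acddbbcc", "accbcaebef"]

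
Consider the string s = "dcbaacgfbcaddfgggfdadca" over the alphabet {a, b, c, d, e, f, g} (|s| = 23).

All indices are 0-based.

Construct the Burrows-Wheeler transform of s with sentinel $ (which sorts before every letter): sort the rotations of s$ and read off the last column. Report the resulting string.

acbadccfdbdafa$adggdcggf

rank  rotation                  last
    0  $dcbaacgfbcaddfgggfdadca  a
    1  a$dcbaacgfbcaddfgggfdadc  c
    2  aacgfbcaddfgggfdadca$dcb  b
    3  acgfbcaddfgggfdadca$dcba  a
    4  adca$dcbaacgfbcaddfgggfd  d
    5  addfgggfdadca$dcbaacgfbc  c
    6  baacgfbcaddfgggfdadca$dc  c
    7  bcaddfgggfdadca$dcbaacgf  f
    8  ca$dcbaacgfbcaddfgggfdad  d
    9  caddfgggfdadca$dcbaacgfb  b
   10  cbaacgfbcaddfgggfdadca$d  d
   11  cgfbcaddfgggfdadca$dcbaa  a
   12  dadca$dcbaacgfbcaddfgggf  f
   13  dca$dcbaacgfbcaddfgggfda  a
   14  dcbaacgfbcaddfgggfdadca$  $
   15  ddfgggfdadca$dcbaacgfbca  a
   16  dfgggfdadca$dcbaacgfbcad  d
   17  fbcaddfgggfdadca$dcbaacg  g
   18  fdadca$dcbaacgfbcaddfggg  g
   19  fgggfdadca$dcbaacgfbcadd  d
   20  gfbcaddfgggfdadca$dcbaac  c
   21  gfdadca$dcbaacgfbcaddfgg  g
   22  ggfdadca$dcbaacgfbcaddfg  g
   23  gggfdadca$dcbaacgfbcaddf  f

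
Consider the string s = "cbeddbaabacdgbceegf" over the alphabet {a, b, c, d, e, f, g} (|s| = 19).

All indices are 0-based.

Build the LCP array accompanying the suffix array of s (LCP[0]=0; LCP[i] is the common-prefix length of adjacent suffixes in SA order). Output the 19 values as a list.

rank | idx | suffix
   0 |   6 | aabacdgbceegf
   1 |   7 | abacdgbceegf
   2 |   9 | acdgbceegf
   3 |   5 | baabacdgbceegf
   4 |   8 | bacdgbceegf
   5 |  13 | bceegf
   6 |   1 | beddbaabacdgbceegf
   7 |   0 | cbeddbaabacdgbceegf
   8 |  10 | cdgbceegf
   9 |  14 | ceegf
  10 |   4 | dbaabacdgbceegf
  11 |   3 | ddbaabacdgbceegf
  12 |  11 | dgbceegf
  13 |   2 | eddbaabacdgbceegf
  14 |  15 | eegf
  15 |  16 | egf
  16 |  18 | f
  17 |  12 | gbceegf
  18 |  17 | gf

SA = [6, 7, 9, 5, 8, 13, 1, 0, 10, 14, 4, 3, 11, 2, 15, 16, 18, 12, 17]
rank  pair      lcp
   1  s[6:],s[7:]  1  'a'
   2  s[7:],s[9:]  1  'a'
   3  s[9:],s[5:]  0  ''
   4  s[5:],s[8:]  2  'ba'
   5  s[8:],s[13:]  1  'b'
   6  s[13:],s[1:]  1  'b'
   7  s[1:],s[0:]  0  ''
   8  s[0:],s[10:]  1  'c'
   9  s[10:],s[14:]  1  'c'
  10  s[14:],s[4:]  0  ''
  11  s[4:],s[3:]  1  'd'
  12  s[3:],s[11:]  1  'd'
  13  s[11:],s[2:]  0  ''
  14  s[2:],s[15:]  1  'e'
  15  s[15:],s[16:]  1  'e'
  16  s[16:],s[18:]  0  ''
  17  s[18:],s[12:]  0  ''
  18  s[12:],s[17:]  1  'g'

[0, 1, 1, 0, 2, 1, 1, 0, 1, 1, 0, 1, 1, 0, 1, 1, 0, 0, 1]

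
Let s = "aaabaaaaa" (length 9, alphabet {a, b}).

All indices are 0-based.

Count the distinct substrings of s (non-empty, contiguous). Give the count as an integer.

rank | idx | suffix
   0 |   8 | a
   1 |   7 | aa
   2 |   6 | aaa
   3 |   5 | aaaa
   4 |   4 | aaaaa
   5 |   0 | aaabaaaaa
   6 |   1 | aabaaaaa
   7 |   2 | abaaaaa
   8 |   3 | baaaaa

SA = [8, 7, 6, 5, 4, 0, 1, 2, 3]
rank  pair      lcp
   1  s[8:],s[7:]  1  'a'
   2  s[7:],s[6:]  2  'aa'
   3  s[6:],s[5:]  3  'aaa'
   4  s[5:],s[4:]  4  'aaaa'
   5  s[4:],s[0:]  3  'aaa'
   6  s[0:],s[1:]  2  'aa'
   7  s[1:],s[2:]  1  'a'
   8  s[2:],s[3:]  0  ''

n(n+1)/2 = 9·10/2 = 45
Σ LCP = 0 + 1 + 2 + 3 + 4 + 3 + 2 + 1 + 0 = 16
distinct = 45 − 16 = 29

29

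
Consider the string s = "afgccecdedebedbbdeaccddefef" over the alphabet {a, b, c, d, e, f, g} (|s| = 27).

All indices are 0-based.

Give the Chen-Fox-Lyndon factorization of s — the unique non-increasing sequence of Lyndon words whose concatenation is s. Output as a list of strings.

emit factor 1: 'afgccecdedebedbbde' (i=0, period=18)
emit factor 2: 'accddefef' (i=18, period=9)

["afgccecdedebedbbde", "accddefef"]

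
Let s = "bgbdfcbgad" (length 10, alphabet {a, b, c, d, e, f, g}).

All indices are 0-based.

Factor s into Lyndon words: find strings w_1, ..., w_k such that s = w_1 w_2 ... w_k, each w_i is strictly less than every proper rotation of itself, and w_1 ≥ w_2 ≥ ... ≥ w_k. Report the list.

emit factor 1: 'bg' (i=0, period=2)
emit factor 2: 'bdfcbg' (i=2, period=6)
emit factor 3: 'ad' (i=8, period=2)

["bg", "bdfcbg", "ad"]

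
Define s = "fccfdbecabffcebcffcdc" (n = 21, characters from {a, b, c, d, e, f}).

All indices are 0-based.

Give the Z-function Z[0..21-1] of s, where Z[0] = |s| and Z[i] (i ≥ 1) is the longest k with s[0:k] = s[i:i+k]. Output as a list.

Z[0]=21
i=1: fresh scan; Z[1]=0
i=2: fresh scan; Z[2]=0
i=3: fresh scan; Z[3]=1 extend→box=[3,4)
i=4: fresh scan; Z[4]=0
i=5: fresh scan; Z[5]=0
i=6: fresh scan; Z[6]=0
i=7: fresh scan; Z[7]=0
i=8: fresh scan; Z[8]=0
i=9: fresh scan; Z[9]=0
i=10: fresh scan; Z[10]=1 extend→box=[10,11)
i=11: fresh scan; Z[11]=2 extend→box=[11,13)
i=12: min(r-i=1, Z[1]=0)=0; Z[12]=0
i=13: fresh scan; Z[13]=0
i=14: fresh scan; Z[14]=0
i=15: fresh scan; Z[15]=0
i=16: fresh scan; Z[16]=1 extend→box=[16,17)
i=17: fresh scan; Z[17]=2 extend→box=[17,19)
i=18: min(r-i=1, Z[1]=0)=0; Z[18]=0
i=19: fresh scan; Z[19]=0
i=20: fresh scan; Z[20]=0

[21, 0, 0, 1, 0, 0, 0, 0, 0, 0, 1, 2, 0, 0, 0, 0, 1, 2, 0, 0, 0]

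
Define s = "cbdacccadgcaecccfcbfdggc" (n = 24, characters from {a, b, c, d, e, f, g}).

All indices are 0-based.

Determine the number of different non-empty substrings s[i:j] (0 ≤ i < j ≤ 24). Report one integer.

rank | idx | suffix
   0 |   3 | acccadgcaecccfcbfdggc
   1 |   7 | adgcaecccfcbfdggc
   2 |  11 | aecccfcbfdggc
   3 |   1 | bdacccadgcaecccfcbfdggc
   4 |  18 | bfdggc
   5 |  23 | c
   6 |   6 | cadgcaecccfcbfdggc
   7 |  10 | caecccfcbfdggc
   8 |   0 | cbdacccadgcaecccfcbfdggc
   9 |  17 | cbfdggc
  10 |   5 | ccadgcaecccfcbfdggc
  11 |   4 | cccadgcaecccfcbfdggc
  12 |  13 | cccfcbfdggc
  13 |  14 | ccfcbfdggc
  14 |  15 | cfcbfdggc
  15 |   2 | dacccadgcaecccfcbfdggc
  16 |   8 | dgcaecccfcbfdggc
  17 |  20 | dggc
  18 |  12 | ecccfcbfdggc
  19 |  16 | fcbfdggc
  20 |  19 | fdggc
  21 |  22 | gc
  22 |   9 | gcaecccfcbfdggc
  23 |  21 | ggc

SA = [3, 7, 11, 1, 18, 23, 6, 10, 0, 17, 5, 4, 13, 14, 15, 2, 8, 20, 12, 16, 19, 22, 9, 21]
rank  pair      lcp
   1  s[3:],s[7:]  1  'a'
   2  s[7:],s[11:]  1  'a'
   3  s[11:],s[1:]  0  ''
   4  s[1:],s[18:]  1  'b'
   5  s[18:],s[23:]  0  ''
   6  s[23:],s[6:]  1  'c'
   7  s[6:],s[10:]  2  'ca'
   8  s[10:],s[0:]  1  'c'
   9  s[0:],s[17:]  2  'cb'
  10  s[17:],s[5:]  1  'c'
  11  s[5:],s[4:]  2  'cc'
  12  s[4:],s[13:]  3  'ccc'
  13  s[13:],s[14:]  2  'cc'
  14  s[14:],s[15:]  1  'c'
  15  s[15:],s[2:]  0  ''
  16  s[2:],s[8:]  1  'd'
  17  s[8:],s[20:]  2  'dg'
  18  s[20:],s[12:]  0  ''
  19  s[12:],s[16:]  0  ''
  20  s[16:],s[19:]  1  'f'
  21  s[19:],s[22:]  0  ''
  22  s[22:],s[9:]  2  'gc'
  23  s[9:],s[21:]  1  'g'

n(n+1)/2 = 24·25/2 = 300
Σ LCP = 0 + 1 + 1 + 0 + 1 + 0 + 1 + 2 + 1 + 2 + 1 + 2 + 3 + 2 + 1 + 0 + 1 + 2 + 0 + 0 + 1 + 0 + 2 + 1 = 25
distinct = 300 − 25 = 275

275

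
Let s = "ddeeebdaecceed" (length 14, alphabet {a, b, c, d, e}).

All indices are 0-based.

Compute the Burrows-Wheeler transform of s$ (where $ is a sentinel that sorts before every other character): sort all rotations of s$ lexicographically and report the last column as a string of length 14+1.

ddeeceb$deaeecd

rank  rotation         last
    0  $ddeeebdaecceed  d
    1  aecceed$ddeeebd  d
    2  bdaecceed$ddeee  e
    3  cceed$ddeeebdae  e
    4  ceed$ddeeebdaec  c
    5  d$ddeeebdaeccee  e
    6  daecceed$ddeeeb  b
    7  ddeeebdaecceed$  $
    8  deeebdaecceed$d  d
    9  ebdaecceed$ddee  e
   10  ecceed$ddeeebda  a
   11  ed$ddeeebdaecce  e
   12  eebdaecceed$dde  e
   13  eed$ddeeebdaecc  c
   14  eeebdaecceed$dd  d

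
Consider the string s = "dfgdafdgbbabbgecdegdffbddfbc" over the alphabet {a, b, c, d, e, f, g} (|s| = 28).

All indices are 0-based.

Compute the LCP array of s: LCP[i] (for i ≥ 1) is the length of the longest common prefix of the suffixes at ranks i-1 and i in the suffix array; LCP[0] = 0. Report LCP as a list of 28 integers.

rank | idx | suffix
   0 |  10 | abbgecdegdffbddfbc
   1 |   4 | afdgbbabbgecdegdffbddfbc
   2 |   9 | babbgecdegdffbddfbc
   3 |   8 | bbabbgecdegdffbddfbc
   4 |  11 | bbgecdegdffbddfbc
   5 |  26 | bc
   6 |  22 | bddfbc
   7 |  12 | bgecdegdffbddfbc
   8 |  27 | c
   9 |  15 | cdegdffbddfbc
  10 |   3 | dafdgbbabbgecdegdffbddfbc
  11 |  23 | ddfbc
  12 |  16 | degdffbddfbc
  13 |  24 | dfbc
  14 |  19 | dffbddfbc
  15 |   0 | dfgdafdgbbabbgecdegdffbddfbc
  16 |   6 | dgbbabbgecdegdffbddfbc
  17 |  14 | ecdegdffbddfbc
  18 |  17 | egdffbddfbc
  19 |  25 | fbc
  20 |  21 | fbddfbc
  21 |   5 | fdgbbabbgecdegdffbddfbc
  22 |  20 | ffbddfbc
  23 |   1 | fgdafdgbbabbgecdegdffbddfbc
  24 |   7 | gbbabbgecdegdffbddfbc
  25 |   2 | gdafdgbbabbgecdegdffbddfbc
  26 |  18 | gdffbddfbc
  27 |  13 | gecdegdffbddfbc

SA = [10, 4, 9, 8, 11, 26, 22, 12, 27, 15, 3, 23, 16, 24, 19, 0, 6, 14, 17, 25, 21, 5, 20, 1, 7, 2, 18, 13]
rank  pair      lcp
   1  s[10:],s[4:]  1  'a'
   2  s[4:],s[9:]  0  ''
   3  s[9:],s[8:]  1  'b'
   4  s[8:],s[11:]  2  'bb'
   5  s[11:],s[26:]  1  'b'
   6  s[26:],s[22:]  1  'b'
   7  s[22:],s[12:]  1  'b'
   8  s[12:],s[27:]  0  ''
   9  s[27:],s[15:]  1  'c'
  10  s[15:],s[3:]  0  ''
  11  s[3:],s[23:]  1  'd'
  12  s[23:],s[16:]  1  'd'
  13  s[16:],s[24:]  1  'd'
  14  s[24:],s[19:]  2  'df'
  15  s[19:],s[0:]  2  'df'
  16  s[0:],s[6:]  1  'd'
  17  s[6:],s[14:]  0  ''
  18  s[14:],s[17:]  1  'e'
  19  s[17:],s[25:]  0  ''
  20  s[25:],s[21:]  2  'fb'
  21  s[21:],s[5:]  1  'f'
  22  s[5:],s[20:]  1  'f'
  23  s[20:],s[1:]  1  'f'
  24  s[1:],s[7:]  0  ''
  25  s[7:],s[2:]  1  'g'
  26  s[2:],s[18:]  2  'gd'
  27  s[18:],s[13:]  1  'g'

[0, 1, 0, 1, 2, 1, 1, 1, 0, 1, 0, 1, 1, 1, 2, 2, 1, 0, 1, 0, 2, 1, 1, 1, 0, 1, 2, 1]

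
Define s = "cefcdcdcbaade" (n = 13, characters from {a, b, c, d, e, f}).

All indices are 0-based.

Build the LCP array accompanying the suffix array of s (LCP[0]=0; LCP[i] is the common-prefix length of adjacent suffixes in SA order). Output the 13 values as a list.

[0, 1, 0, 0, 1, 3, 1, 0, 2, 1, 0, 1, 0]

rank | idx | suffix
   0 |   9 | aade
   1 |  10 | ade
   2 |   8 | baade
   3 |   7 | cbaade
   4 |   5 | cdcbaade
   5 |   3 | cdcdcbaade
   6 |   0 | cefcdcdcbaade
   7 |   6 | dcbaade
   8 |   4 | dcdcbaade
   9 |  11 | de
  10 |  12 | e
  11 |   1 | efcdcdcbaade
  12 |   2 | fcdcdcbaade

SA = [9, 10, 8, 7, 5, 3, 0, 6, 4, 11, 12, 1, 2]
i: (SA[i-1],SA[i]) lcp shared
  1: (9,10) 1 'a'
  2: (10,8) 0 ''
  3: (8,7) 0 ''
  4: (7,5) 1 'c'
  5: (5,3) 3 'cdc'
  6: (3,0) 1 'c'
  7: (0,6) 0 ''
  8: (6,4) 2 'dc'
  9: (4,11) 1 'd'
  10: (11,12) 0 ''
  11: (12,1) 1 'e'
  12: (1,2) 0 ''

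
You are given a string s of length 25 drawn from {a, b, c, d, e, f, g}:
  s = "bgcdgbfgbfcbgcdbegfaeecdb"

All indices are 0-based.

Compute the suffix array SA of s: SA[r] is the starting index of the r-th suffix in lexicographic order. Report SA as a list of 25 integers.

rank | idx | suffix
   0 |  19 | aeecdb
   1 |  24 | b
   2 |  15 | begfaeecdb
   3 |   8 | bfcbgcdbegfaeecdb
   4 |   5 | bfgbfcbgcdbegfaeecdb
   5 |  11 | bgcdbegfaeecdb
   6 |   0 | bgcdgbfgbfcbgcdbegfaeecdb
   7 |  10 | cbgcdbegfaeecdb
   8 |  22 | cdb
   9 |  13 | cdbegfaeecdb
  10 |   2 | cdgbfgbfcbgcdbegfaeecdb
  11 |  23 | db
  12 |  14 | dbegfaeecdb
  13 |   3 | dgbfgbfcbgcdbegfaeecdb
  14 |  21 | ecdb
  15 |  20 | eecdb
  16 |  16 | egfaeecdb
  17 |  18 | faeecdb
  18 |   9 | fcbgcdbegfaeecdb
  19 |   6 | fgbfcbgcdbegfaeecdb
  20 |   7 | gbfcbgcdbegfaeecdb
  21 |   4 | gbfgbfcbgcdbegfaeecdb
  22 |  12 | gcdbegfaeecdb
  23 |   1 | gcdgbfgbfcbgcdbegfaeecdb
  24 |  17 | gfaeecdb

[19, 24, 15, 8, 5, 11, 0, 10, 22, 13, 2, 23, 14, 3, 21, 20, 16, 18, 9, 6, 7, 4, 12, 1, 17]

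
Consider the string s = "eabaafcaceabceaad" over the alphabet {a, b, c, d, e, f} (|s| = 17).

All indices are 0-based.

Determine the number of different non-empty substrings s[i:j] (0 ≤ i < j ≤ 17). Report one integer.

rank | idx | suffix
   0 |  14 | aad
   1 |   3 | aafcaceabceaad
   2 |   1 | abaafcaceabceaad
   3 |  10 | abceaad
   4 |   7 | aceabceaad
   5 |  15 | ad
   6 |   4 | afcaceabceaad
   7 |   2 | baafcaceabceaad
   8 |  11 | bceaad
   9 |   6 | caceabceaad
  10 |  12 | ceaad
  11 |   8 | ceabceaad
  12 |  16 | d
  13 |  13 | eaad
  14 |   0 | eabaafcaceabceaad
  15 |   9 | eabceaad
  16 |   5 | fcaceabceaad

SA = [14, 3, 1, 10, 7, 15, 4, 2, 11, 6, 12, 8, 16, 13, 0, 9, 5]
[i] adj suffixes → lcp
  [1] 14/3 → 2 ('aa')
  [2] 3/1 → 1 ('a')
  [3] 1/10 → 2 ('ab')
  [4] 10/7 → 1 ('a')
  [5] 7/15 → 1 ('a')
  [6] 15/4 → 1 ('a')
  [7] 4/2 → 0 ('')
  [8] 2/11 → 1 ('b')
  [9] 11/6 → 0 ('')
  [10] 6/12 → 1 ('c')
  [11] 12/8 → 3 ('cea')
  [12] 8/16 → 0 ('')
  [13] 16/13 → 0 ('')
  [14] 13/0 → 2 ('ea')
  [15] 0/9 → 3 ('eab')
  [16] 9/5 → 0 ('')

n(n+1)/2 = 17·18/2 = 153
Σ LCP = 0 + 2 + 1 + 2 + 1 + 1 + 1 + 0 + 1 + 0 + 1 + 3 + 0 + 0 + 2 + 3 + 0 = 18
distinct = 153 − 18 = 135

135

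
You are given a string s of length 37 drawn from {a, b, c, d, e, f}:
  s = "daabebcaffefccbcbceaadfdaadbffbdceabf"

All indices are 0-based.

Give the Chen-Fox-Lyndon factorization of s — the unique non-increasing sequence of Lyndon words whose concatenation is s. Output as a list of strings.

["d", "aabebcaffefccbcbceaadfdaadbffbdceabf"]

emit factor 1: 'd' (i=0, period=1)
emit factor 2: 'aabebcaffefccbcbceaadfdaadbffbdceabf' (i=1, period=36)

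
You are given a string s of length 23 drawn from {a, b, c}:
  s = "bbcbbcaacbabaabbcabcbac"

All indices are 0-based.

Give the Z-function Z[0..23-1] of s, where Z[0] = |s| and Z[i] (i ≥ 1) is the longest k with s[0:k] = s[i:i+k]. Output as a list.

[23, 1, 0, 3, 1, 0, 0, 0, 0, 1, 0, 1, 0, 0, 3, 1, 0, 0, 1, 0, 1, 0, 0]

Z[0]=23
i=1: fresh scan; Z[1]=1 extend→box=[1,2)
i=2: fresh scan; Z[2]=0
i=3: fresh scan; Z[3]=3 extend→box=[3,6)
i=4: min(r-i=2, Z[1]=1)=1; Z[4]=1
i=5: min(r-i=1, Z[2]=0)=0; Z[5]=0
i=6: fresh scan; Z[6]=0
i=7: fresh scan; Z[7]=0
i=8: fresh scan; Z[8]=0
i=9: fresh scan; Z[9]=1 extend→box=[9,10)
i=10: fresh scan; Z[10]=0
i=11: fresh scan; Z[11]=1 extend→box=[11,12)
i=12: fresh scan; Z[12]=0
i=13: fresh scan; Z[13]=0
i=14: fresh scan; Z[14]=3 extend→box=[14,17)
i=15: min(r-i=2, Z[1]=1)=1; Z[15]=1
i=16: min(r-i=1, Z[2]=0)=0; Z[16]=0
i=17: fresh scan; Z[17]=0
i=18: fresh scan; Z[18]=1 extend→box=[18,19)
i=19: fresh scan; Z[19]=0
i=20: fresh scan; Z[20]=1 extend→box=[20,21)
i=21: fresh scan; Z[21]=0
i=22: fresh scan; Z[22]=0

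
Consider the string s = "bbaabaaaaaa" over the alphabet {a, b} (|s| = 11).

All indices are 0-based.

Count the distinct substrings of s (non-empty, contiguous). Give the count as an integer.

rank→(start, suffix):
  0 → (10, 'a')
  1 → (9, 'aa')
  2 → (8, 'aaa')
  3 → (7, 'aaaa')
  4 → (6, 'aaaaa')
  5 → (5, 'aaaaaa')
  6 → (2, 'aabaaaaaa')
  7 → (3, 'abaaaaaa')
  8 → (4, 'baaaaaa')
  9 → (1, 'baabaaaaaa')
  10 → (0, 'bbaabaaaaaa')

SA = [10, 9, 8, 7, 6, 5, 2, 3, 4, 1, 0]
rank  pair      lcp
   1  s[10:],s[9:]  1  'a'
   2  s[9:],s[8:]  2  'aa'
   3  s[8:],s[7:]  3  'aaa'
   4  s[7:],s[6:]  4  'aaaa'
   5  s[6:],s[5:]  5  'aaaaa'
   6  s[5:],s[2:]  2  'aa'
   7  s[2:],s[3:]  1  'a'
   8  s[3:],s[4:]  0  ''
   9  s[4:],s[1:]  3  'baa'
  10  s[1:],s[0:]  1  'b'

n(n+1)/2 = 11·12/2 = 66
Σ LCP = 0 + 1 + 2 + 3 + 4 + 5 + 2 + 1 + 0 + 3 + 1 = 22
distinct = 66 − 22 = 44

44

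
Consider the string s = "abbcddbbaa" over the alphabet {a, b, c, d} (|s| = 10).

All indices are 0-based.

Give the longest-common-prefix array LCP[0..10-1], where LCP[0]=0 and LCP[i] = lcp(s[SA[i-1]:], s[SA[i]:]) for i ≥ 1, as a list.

rank | idx | suffix
   0 |   9 | a
   1 |   8 | aa
   2 |   0 | abbcddbbaa
   3 |   7 | baa
   4 |   6 | bbaa
   5 |   1 | bbcddbbaa
   6 |   2 | bcddbbaa
   7 |   3 | cddbbaa
   8 |   5 | dbbaa
   9 |   4 | ddbbaa

SA = [9, 8, 0, 7, 6, 1, 2, 3, 5, 4]
i: (SA[i-1],SA[i]) lcp shared
  1: (9,8) 1 'a'
  2: (8,0) 1 'a'
  3: (0,7) 0 ''
  4: (7,6) 1 'b'
  5: (6,1) 2 'bb'
  6: (1,2) 1 'b'
  7: (2,3) 0 ''
  8: (3,5) 0 ''
  9: (5,4) 1 'd'

[0, 1, 1, 0, 1, 2, 1, 0, 0, 1]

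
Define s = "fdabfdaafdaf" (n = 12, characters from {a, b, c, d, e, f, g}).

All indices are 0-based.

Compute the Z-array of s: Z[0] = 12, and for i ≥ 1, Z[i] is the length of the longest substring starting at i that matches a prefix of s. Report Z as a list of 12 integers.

[12, 0, 0, 0, 3, 0, 0, 0, 3, 0, 0, 1]

Z[0]=12
i=1: i≥r, start 0; Z[1]=0
i=2: i≥r, start 0; Z[2]=0
i=3: i≥r, start 0; Z[3]=0
i=4: i≥r, start 0; Z[4]=3 grow→box=[4,7)
i=5: min(r-i=2, Z[1]=0)=0; Z[5]=0
i=6: min(r-i=1, Z[2]=0)=0; Z[6]=0
i=7: i≥r, start 0; Z[7]=0
i=8: i≥r, start 0; Z[8]=3 grow→box=[8,11)
i=9: min(r-i=2, Z[1]=0)=0; Z[9]=0
i=10: min(r-i=1, Z[2]=0)=0; Z[10]=0
i=11: i≥r, start 0; Z[11]=1 grow→box=[11,12)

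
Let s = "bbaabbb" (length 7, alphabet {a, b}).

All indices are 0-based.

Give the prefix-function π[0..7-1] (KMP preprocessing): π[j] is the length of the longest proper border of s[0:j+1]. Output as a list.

[0, 1, 0, 0, 1, 2, 2]

π[0] = 0
j=1 s[j]='b': π[1]=1 (border 'b')
j=2 s[j]='a': k: 1→0; π[2]=0 (border '')
j=3 s[j]='a': π[3]=0 (border '')
j=4 s[j]='b': π[4]=1 (border 'b')
j=5 s[j]='b': π[5]=2 (border 'bb')
j=6 s[j]='b': k: 2→1; π[6]=2 (border 'bb')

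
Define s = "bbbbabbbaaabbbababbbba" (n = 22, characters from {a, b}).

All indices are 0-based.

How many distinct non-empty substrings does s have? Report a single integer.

rank→(start, suffix):
  0 → (21, 'a')
  1 → (8, 'aaabbbababbbba')
  2 → (9, 'aabbbababbbba')
  3 → (14, 'ababbbba')
  4 → (4, 'abbbaaabbbababbbba')
  5 → (10, 'abbbababbbba')
  6 → (16, 'abbbba')
  7 → (20, 'ba')
  8 → (7, 'baaabbbababbbba')
  9 → (13, 'bababbbba')
  10 → (3, 'babbbaaabbbababbbba')
  11 → (15, 'babbbba')
  12 → (19, 'bba')
  13 → (6, 'bbaaabbbababbbba')
  14 → (12, 'bbababbbba')
  15 → (2, 'bbabbbaaabbbababbbba')
  16 → (18, 'bbba')
  17 → (5, 'bbbaaabbbababbbba')
  18 → (11, 'bbbababbbba')
  19 → (1, 'bbbabbbaaabbbababbbba')
  20 → (17, 'bbbba')
  21 → (0, 'bbbbabbbaaabbbababbbba')

SA = [21, 8, 9, 14, 4, 10, 16, 20, 7, 13, 3, 15, 19, 6, 12, 2, 18, 5, 11, 1, 17, 0]
[i] adj suffixes → lcp
  [1] 21/8 → 1 ('a')
  [2] 8/9 → 2 ('aa')
  [3] 9/14 → 1 ('a')
  [4] 14/4 → 2 ('ab')
  [5] 4/10 → 5 ('abbba')
  [6] 10/16 → 4 ('abbb')
  [7] 16/20 → 0 ('')
  [8] 20/7 → 2 ('ba')
  [9] 7/13 → 2 ('ba')
  [10] 13/3 → 3 ('bab')
  [11] 3/15 → 5 ('babbb')
  [12] 15/19 → 1 ('b')
  [13] 19/6 → 3 ('bba')
  [14] 6/12 → 3 ('bba')
  [15] 12/2 → 4 ('bbab')
  [16] 2/18 → 2 ('bb')
  [17] 18/5 → 4 ('bbba')
  [18] 5/11 → 4 ('bbba')
  [19] 11/1 → 5 ('bbbab')
  [20] 1/17 → 3 ('bbb')
  [21] 17/0 → 5 ('bbbba')

n(n+1)/2 = 22·23/2 = 253
Σ LCP = 0 + 1 + 2 + 1 + 2 + 5 + 4 + 0 + 2 + 2 + 3 + 5 + 1 + 3 + 3 + 4 + 2 + 4 + 4 + 5 + 3 + 5 = 61
distinct = 253 − 61 = 192

192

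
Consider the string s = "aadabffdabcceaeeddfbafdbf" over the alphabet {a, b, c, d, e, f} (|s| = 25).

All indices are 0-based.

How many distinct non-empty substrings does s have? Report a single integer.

rank | idx | suffix
   0 |   0 | aadabffdabcceaeeddfbafdbf
   1 |   8 | abcceaeeddfbafdbf
   2 |   3 | abffdabcceaeeddfbafdbf
   3 |   1 | adabffdabcceaeeddfbafdbf
   4 |  13 | aeeddfbafdbf
   5 |  20 | afdbf
   6 |  19 | bafdbf
   7 |   9 | bcceaeeddfbafdbf
   8 |  23 | bf
   9 |   4 | bffdabcceaeeddfbafdbf
  10 |  10 | cceaeeddfbafdbf
  11 |  11 | ceaeeddfbafdbf
  12 |   7 | dabcceaeeddfbafdbf
  13 |   2 | dabffdabcceaeeddfbafdbf
  14 |  22 | dbf
  15 |  16 | ddfbafdbf
  16 |  17 | dfbafdbf
  17 |  12 | eaeeddfbafdbf
  18 |  15 | eddfbafdbf
  19 |  14 | eeddfbafdbf
  20 |  24 | f
  21 |  18 | fbafdbf
  22 |   6 | fdabcceaeeddfbafdbf
  23 |  21 | fdbf
  24 |   5 | ffdabcceaeeddfbafdbf

SA = [0, 8, 3, 1, 13, 20, 19, 9, 23, 4, 10, 11, 7, 2, 22, 16, 17, 12, 15, 14, 24, 18, 6, 21, 5]
rank  pair      lcp
   1  s[0:],s[8:]  1  'a'
   2  s[8:],s[3:]  2  'ab'
   3  s[3:],s[1:]  1  'a'
   4  s[1:],s[13:]  1  'a'
   5  s[13:],s[20:]  1  'a'
   6  s[20:],s[19:]  0  ''
   7  s[19:],s[9:]  1  'b'
   8  s[9:],s[23:]  1  'b'
   9  s[23:],s[4:]  2  'bf'
  10  s[4:],s[10:]  0  ''
  11  s[10:],s[11:]  1  'c'
  12  s[11:],s[7:]  0  ''
  13  s[7:],s[2:]  3  'dab'
  14  s[2:],s[22:]  1  'd'
  15  s[22:],s[16:]  1  'd'
  16  s[16:],s[17:]  1  'd'
  17  s[17:],s[12:]  0  ''
  18  s[12:],s[15:]  1  'e'
  19  s[15:],s[14:]  1  'e'
  20  s[14:],s[24:]  0  ''
  21  s[24:],s[18:]  1  'f'
  22  s[18:],s[6:]  1  'f'
  23  s[6:],s[21:]  2  'fd'
  24  s[21:],s[5:]  1  'f'

n(n+1)/2 = 25·26/2 = 325
Σ LCP = 0 + 1 + 2 + 1 + 1 + 1 + 0 + 1 + 1 + 2 + 0 + 1 + 0 + 3 + 1 + 1 + 1 + 0 + 1 + 1 + 0 + 1 + 1 + 2 + 1 = 24
distinct = 325 − 24 = 301

301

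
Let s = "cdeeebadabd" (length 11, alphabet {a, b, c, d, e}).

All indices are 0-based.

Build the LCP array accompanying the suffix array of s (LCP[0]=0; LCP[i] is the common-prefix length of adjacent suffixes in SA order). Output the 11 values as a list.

sorted suffixes:
  #0 SA[0]=8  'abd'
  #1 SA[1]=6  'adabd'
  #2 SA[2]=5  'badabd'
  #3 SA[3]=9  'bd'
  #4 SA[4]=0  'cdeeebadabd'
  #5 SA[5]=10  'd'
  #6 SA[6]=7  'dabd'
  #7 SA[7]=1  'deeebadabd'
  #8 SA[8]=4  'ebadabd'
  #9 SA[9]=3  'eebadabd'
  #10 SA[10]=2  'eeebadabd'

SA = [8, 6, 5, 9, 0, 10, 7, 1, 4, 3, 2]
i: (SA[i-1],SA[i]) lcp shared
  1: (8,6) 1 'a'
  2: (6,5) 0 ''
  3: (5,9) 1 'b'
  4: (9,0) 0 ''
  5: (0,10) 0 ''
  6: (10,7) 1 'd'
  7: (7,1) 1 'd'
  8: (1,4) 0 ''
  9: (4,3) 1 'e'
  10: (3,2) 2 'ee'

[0, 1, 0, 1, 0, 0, 1, 1, 0, 1, 2]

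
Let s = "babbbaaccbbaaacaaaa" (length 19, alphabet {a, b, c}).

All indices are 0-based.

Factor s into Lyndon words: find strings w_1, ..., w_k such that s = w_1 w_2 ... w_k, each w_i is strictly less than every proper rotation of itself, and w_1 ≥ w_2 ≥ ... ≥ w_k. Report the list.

["b", "abbb", "aaccbb", "aaac", "a", "a", "a", "a"]

emit factor 1: 'b' (i=0, period=1)
emit factor 2: 'abbb' (i=1, period=4)
emit factor 3: 'aaccbb' (i=5, period=6)
emit factor 4: 'aaac' (i=11, period=4)
emit factor 5: 'a' (i=15, period=1)
emit factor 6: 'a' (i=16, period=1)
emit factor 7: 'a' (i=17, period=1)
emit factor 8: 'a' (i=18, period=1)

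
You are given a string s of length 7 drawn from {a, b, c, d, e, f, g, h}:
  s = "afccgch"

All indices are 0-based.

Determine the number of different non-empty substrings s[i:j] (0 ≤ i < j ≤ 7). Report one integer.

26

rank→(start, suffix):
  0 → (0, 'afccgch')
  1 → (2, 'ccgch')
  2 → (3, 'cgch')
  3 → (5, 'ch')
  4 → (1, 'fccgch')
  5 → (4, 'gch')
  6 → (6, 'h')

SA = [0, 2, 3, 5, 1, 4, 6]
[i] adj suffixes → lcp
  [1] 0/2 → 0 ('')
  [2] 2/3 → 1 ('c')
  [3] 3/5 → 1 ('c')
  [4] 5/1 → 0 ('')
  [5] 1/4 → 0 ('')
  [6] 4/6 → 0 ('')

n(n+1)/2 = 7·8/2 = 28
Σ LCP = 0 + 0 + 1 + 1 + 0 + 0 + 0 = 2
distinct = 28 − 2 = 26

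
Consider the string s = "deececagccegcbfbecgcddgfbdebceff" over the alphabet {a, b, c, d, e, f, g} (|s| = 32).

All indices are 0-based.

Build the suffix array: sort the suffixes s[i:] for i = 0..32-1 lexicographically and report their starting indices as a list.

sorted suffixes:
  #0 SA[0]=6  'agccegcbfbecgcddgfbdebceff'
  #1 SA[1]=27  'bceff'
  #2 SA[2]=24  'bdebceff'
  #3 SA[3]=15  'becgcddgfbdebceff'
  #4 SA[4]=13  'bfbecgcddgfbdebceff'
  #5 SA[5]=5  'cagccegcbfbecgcddgfbdebceff'
  #6 SA[6]=12  'cbfbecgcddgfbdebceff'
  #7 SA[7]=8  'ccegcbfbecgcddgfbdebceff'
  #8 SA[8]=19  'cddgfbdebceff'
  #9 SA[9]=3  'cecagccegcbfbecgcddgfbdebceff'
  #10 SA[10]=28  'ceff'
  #11 SA[11]=9  'cegcbfbecgcddgfbdebceff'
  #12 SA[12]=17  'cgcddgfbdebceff'
  #13 SA[13]=20  'ddgfbdebceff'
  #14 SA[14]=25  'debceff'
  #15 SA[15]=0  'deececagccegcbfbecgcddgfbdebceff'
  #16 SA[16]=21  'dgfbdebceff'
  #17 SA[17]=26  'ebceff'
  #18 SA[18]=4  'ecagccegcbfbecgcddgfbdebceff'
  #19 SA[19]=2  'ececagccegcbfbecgcddgfbdebceff'
  #20 SA[20]=16  'ecgcddgfbdebceff'
  #21 SA[21]=1  'eececagccegcbfbecgcddgfbdebceff'
  #22 SA[22]=29  'eff'
  #23 SA[23]=10  'egcbfbecgcddgfbdebceff'
  #24 SA[24]=31  'f'
  #25 SA[25]=23  'fbdebceff'
  #26 SA[26]=14  'fbecgcddgfbdebceff'
  #27 SA[27]=30  'ff'
  #28 SA[28]=11  'gcbfbecgcddgfbdebceff'
  #29 SA[29]=7  'gccegcbfbecgcddgfbdebceff'
  #30 SA[30]=18  'gcddgfbdebceff'
  #31 SA[31]=22  'gfbdebceff'

[6, 27, 24, 15, 13, 5, 12, 8, 19, 3, 28, 9, 17, 20, 25, 0, 21, 26, 4, 2, 16, 1, 29, 10, 31, 23, 14, 30, 11, 7, 18, 22]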